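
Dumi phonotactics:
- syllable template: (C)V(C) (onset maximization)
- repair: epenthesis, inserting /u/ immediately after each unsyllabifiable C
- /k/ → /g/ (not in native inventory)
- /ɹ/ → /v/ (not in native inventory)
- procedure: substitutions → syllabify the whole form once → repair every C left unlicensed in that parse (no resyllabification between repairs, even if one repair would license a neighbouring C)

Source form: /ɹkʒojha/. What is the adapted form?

vuguʒojha

Substitution: /ɹ/ → /v/, /k/ → /g/, giving /vgʒojha/.
Syllabifying with onset maximization leaves /v/, /g/ stranded (at most one coda consonant is licensed; onsets are limited to one consonant).
Each unlicensed consonant becomes the onset of a new syllable: /v/ → /vu/, /g/ → /gu/.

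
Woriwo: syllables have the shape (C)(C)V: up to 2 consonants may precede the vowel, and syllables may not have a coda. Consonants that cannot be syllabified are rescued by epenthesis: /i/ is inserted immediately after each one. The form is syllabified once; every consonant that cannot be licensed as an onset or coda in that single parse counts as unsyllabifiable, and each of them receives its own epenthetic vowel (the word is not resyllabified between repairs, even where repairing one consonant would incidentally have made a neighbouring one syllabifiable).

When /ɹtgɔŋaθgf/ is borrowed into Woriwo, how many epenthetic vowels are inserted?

The unsyllabifiable consonants are /ɹ/, /θ/, /g/, /f/; each receives one epenthetic vowel.

4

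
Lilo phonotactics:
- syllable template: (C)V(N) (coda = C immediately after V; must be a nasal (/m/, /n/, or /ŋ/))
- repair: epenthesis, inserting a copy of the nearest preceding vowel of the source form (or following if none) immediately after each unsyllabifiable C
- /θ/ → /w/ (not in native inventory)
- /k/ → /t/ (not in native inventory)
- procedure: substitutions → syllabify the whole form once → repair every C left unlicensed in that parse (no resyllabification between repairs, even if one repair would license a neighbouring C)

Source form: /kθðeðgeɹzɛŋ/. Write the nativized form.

Substitution: /k/ → /t/, /θ/ → /w/, giving /twðeðgeɹzɛŋ/.
Under (C)V(N), the unsyllabifiable consonants are /t/, /w/, /ð/, /ɹ/ (only a nasal (/m/, /n/, or /ŋ/) is licensed in coda position; onsets are limited to one consonant).
Inserting the epenthetic vowel yields /t/ → /te/, /w/ → /we/, /ð/ → /ðe/, /ɹ/ → /ɹe/.

teweðeðegeɹezɛŋ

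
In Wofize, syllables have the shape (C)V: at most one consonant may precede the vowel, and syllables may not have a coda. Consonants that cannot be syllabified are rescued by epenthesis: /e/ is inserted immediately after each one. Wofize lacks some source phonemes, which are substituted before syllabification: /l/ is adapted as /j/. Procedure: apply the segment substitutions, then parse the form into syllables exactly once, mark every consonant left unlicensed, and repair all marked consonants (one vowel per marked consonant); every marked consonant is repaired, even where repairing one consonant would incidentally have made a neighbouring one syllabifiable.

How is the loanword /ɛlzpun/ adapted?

Substitution: /l/ → /j/, giving /ɛjzpun/.
Syllabifying with onset maximization leaves /j/, /z/, /n/ stranded (no codas are permitted; onsets are limited to one consonant).
Each unlicensed consonant becomes the onset of a new syllable: /j/ → /je/, /z/ → /ze/, /n/ → /ne/.

ɛjezepune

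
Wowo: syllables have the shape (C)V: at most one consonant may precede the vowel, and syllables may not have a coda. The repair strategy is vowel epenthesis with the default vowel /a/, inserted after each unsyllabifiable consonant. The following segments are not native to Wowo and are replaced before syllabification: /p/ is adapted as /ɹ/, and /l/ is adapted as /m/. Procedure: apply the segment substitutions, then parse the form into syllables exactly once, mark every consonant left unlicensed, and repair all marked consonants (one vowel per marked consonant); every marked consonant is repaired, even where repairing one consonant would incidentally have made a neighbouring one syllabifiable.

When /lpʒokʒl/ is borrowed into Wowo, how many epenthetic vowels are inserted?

5

After substitution the input is /mɹʒokʒm/.
The unsyllabifiable consonants are /m/, /ɹ/, /k/, /ʒ/, /m/; each receives one epenthetic vowel.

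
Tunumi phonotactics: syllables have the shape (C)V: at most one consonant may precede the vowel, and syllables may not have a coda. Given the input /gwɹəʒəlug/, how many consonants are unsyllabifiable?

3

Syllabifying with onset maximization leaves /g/, /w/, /g/ stranded (no codas are permitted; onsets are limited to one consonant).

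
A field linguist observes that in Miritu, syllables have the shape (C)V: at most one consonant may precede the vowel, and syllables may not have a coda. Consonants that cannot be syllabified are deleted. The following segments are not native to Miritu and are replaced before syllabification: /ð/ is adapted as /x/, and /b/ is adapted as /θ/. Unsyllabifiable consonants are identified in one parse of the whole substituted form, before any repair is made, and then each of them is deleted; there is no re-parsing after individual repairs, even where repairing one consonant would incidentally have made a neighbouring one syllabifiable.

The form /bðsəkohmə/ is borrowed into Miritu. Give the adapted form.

səkomə

Substitution: /b/ → /θ/, /ð/ → /x/, giving /θxsəkohmə/.
Under (C)V, the unsyllabifiable consonants are /θ/, /x/, /h/ (no codas are permitted; onsets are limited to one consonant).
Deletion applies to /θ/, /x/, /h/.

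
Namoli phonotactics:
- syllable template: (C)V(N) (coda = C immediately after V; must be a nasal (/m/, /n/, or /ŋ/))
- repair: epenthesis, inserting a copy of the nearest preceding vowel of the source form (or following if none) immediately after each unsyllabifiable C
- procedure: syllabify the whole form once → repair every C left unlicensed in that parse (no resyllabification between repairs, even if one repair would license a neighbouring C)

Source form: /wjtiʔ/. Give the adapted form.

The consonants /w/, /j/, /ʔ/ cannot be parsed into a legal (C)V(N) syllable (only a nasal (/m/, /n/, or /ŋ/) is licensed in coda position; onsets are limited to one consonant).
Inserting the epenthetic vowel yields /w/ → /wi/, /j/ → /ji/, /ʔ/ → /ʔi/.

wijitiʔi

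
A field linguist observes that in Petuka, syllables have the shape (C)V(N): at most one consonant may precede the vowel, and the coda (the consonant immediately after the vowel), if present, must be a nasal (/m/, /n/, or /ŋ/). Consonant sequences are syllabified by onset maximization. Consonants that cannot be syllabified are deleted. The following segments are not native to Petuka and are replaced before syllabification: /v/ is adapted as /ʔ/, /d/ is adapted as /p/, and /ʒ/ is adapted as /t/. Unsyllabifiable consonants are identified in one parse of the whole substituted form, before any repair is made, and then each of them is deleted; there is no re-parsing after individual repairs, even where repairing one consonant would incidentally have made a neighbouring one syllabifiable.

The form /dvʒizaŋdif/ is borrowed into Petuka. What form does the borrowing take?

Substitution: /d/ → /p/, /v/ → /ʔ/, /ʒ/ → /t/, giving /pʔtizaŋpif/.
The consonants /p/, /ʔ/, /f/ cannot be parsed into a legal (C)V(N) syllable (only a nasal (/m/, /n/, or /ŋ/) is licensed in coda position; onsets are limited to one consonant).
Deletion applies to /p/, /ʔ/, /f/.

tizaŋpi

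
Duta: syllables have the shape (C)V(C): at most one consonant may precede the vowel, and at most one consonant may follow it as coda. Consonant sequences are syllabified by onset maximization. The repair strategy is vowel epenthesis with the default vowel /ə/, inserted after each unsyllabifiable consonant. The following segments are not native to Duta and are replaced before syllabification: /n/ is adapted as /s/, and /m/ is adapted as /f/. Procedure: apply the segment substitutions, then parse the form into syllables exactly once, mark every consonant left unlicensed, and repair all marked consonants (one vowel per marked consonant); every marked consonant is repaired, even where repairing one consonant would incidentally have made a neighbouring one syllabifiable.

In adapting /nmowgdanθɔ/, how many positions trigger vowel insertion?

After substitution the input is /sfowgdasθɔ/.
The unsyllabifiable consonants are /s/, /g/; each receives one epenthetic vowel.

2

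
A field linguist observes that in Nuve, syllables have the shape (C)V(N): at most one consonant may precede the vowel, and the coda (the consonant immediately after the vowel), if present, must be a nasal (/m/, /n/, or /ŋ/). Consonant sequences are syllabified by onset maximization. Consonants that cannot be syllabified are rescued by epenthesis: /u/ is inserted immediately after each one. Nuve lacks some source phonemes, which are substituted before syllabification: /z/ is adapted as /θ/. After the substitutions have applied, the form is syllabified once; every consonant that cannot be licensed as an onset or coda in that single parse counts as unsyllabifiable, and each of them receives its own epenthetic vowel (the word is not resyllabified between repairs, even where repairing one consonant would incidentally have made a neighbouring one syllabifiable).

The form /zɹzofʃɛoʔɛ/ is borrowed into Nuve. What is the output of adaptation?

Substitution: /z/ → /θ/, giving /θɹθofʃɛoʔɛ/.
Under (C)V(N), the unsyllabifiable consonants are /θ/, /ɹ/, /f/ (only a nasal (/m/, /n/, or /ŋ/) is licensed in coda position; onsets are limited to one consonant).
Epenthesis after each stranded consonant: /θ/ → /θu/, /ɹ/ → /ɹu/, /f/ → /fu/.

θuɹuθofuʃɛoʔɛ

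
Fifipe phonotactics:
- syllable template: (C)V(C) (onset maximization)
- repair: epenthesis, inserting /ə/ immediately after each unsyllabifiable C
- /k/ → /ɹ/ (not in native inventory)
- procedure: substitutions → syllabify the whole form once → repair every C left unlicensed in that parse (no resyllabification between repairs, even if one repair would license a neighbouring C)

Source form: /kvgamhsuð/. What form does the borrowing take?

Substitution: /k/ → /ɹ/, giving /ɹvgamhsuð/.
Under (C)V(C), the unsyllabifiable consonants are /ɹ/, /v/, /h/ (at most one coda consonant is licensed; onsets are limited to one consonant).
Each unlicensed consonant becomes the onset of a new syllable: /ɹ/ → /ɹə/, /v/ → /və/, /h/ → /hə/.

ɹəvəgamhəsuð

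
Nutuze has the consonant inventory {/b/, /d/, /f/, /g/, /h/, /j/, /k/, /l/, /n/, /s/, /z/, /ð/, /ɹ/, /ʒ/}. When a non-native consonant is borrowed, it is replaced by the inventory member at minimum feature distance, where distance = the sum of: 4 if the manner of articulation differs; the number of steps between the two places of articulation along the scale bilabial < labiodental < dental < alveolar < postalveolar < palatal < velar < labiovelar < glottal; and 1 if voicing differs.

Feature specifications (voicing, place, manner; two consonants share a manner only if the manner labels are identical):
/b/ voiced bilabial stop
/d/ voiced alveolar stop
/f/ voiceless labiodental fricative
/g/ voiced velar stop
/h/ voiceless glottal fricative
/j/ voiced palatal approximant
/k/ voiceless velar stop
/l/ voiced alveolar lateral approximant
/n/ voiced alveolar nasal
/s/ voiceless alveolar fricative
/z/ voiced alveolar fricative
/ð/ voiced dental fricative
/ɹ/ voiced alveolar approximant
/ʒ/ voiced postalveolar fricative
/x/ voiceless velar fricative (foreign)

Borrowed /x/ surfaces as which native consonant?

h

/h/ is closest: same manner (fricative), place distance 2 (velar→glottal), same voicing; total 2. Next closest is /s/ at distance 3.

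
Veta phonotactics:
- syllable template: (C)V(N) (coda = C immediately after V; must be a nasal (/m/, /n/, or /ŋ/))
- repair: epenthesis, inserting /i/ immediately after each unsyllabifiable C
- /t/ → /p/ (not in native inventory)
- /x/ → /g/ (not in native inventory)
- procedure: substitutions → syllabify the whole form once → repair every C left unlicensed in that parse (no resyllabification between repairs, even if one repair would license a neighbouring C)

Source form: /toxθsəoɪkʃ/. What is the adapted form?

pogiθisəoɪkiʃi

Substitution: /t/ → /p/, /x/ → /g/, giving /pogθsəoɪkʃ/.
The consonants /g/, /θ/, /k/, /ʃ/ cannot be parsed into a legal (C)V(N) syllable (only a nasal (/m/, /n/, or /ŋ/) is licensed in coda position; onsets are limited to one consonant).
Each unlicensed consonant becomes the onset of a new syllable: /g/ → /gi/, /θ/ → /θi/, /k/ → /ki/, /ʃ/ → /ʃi/.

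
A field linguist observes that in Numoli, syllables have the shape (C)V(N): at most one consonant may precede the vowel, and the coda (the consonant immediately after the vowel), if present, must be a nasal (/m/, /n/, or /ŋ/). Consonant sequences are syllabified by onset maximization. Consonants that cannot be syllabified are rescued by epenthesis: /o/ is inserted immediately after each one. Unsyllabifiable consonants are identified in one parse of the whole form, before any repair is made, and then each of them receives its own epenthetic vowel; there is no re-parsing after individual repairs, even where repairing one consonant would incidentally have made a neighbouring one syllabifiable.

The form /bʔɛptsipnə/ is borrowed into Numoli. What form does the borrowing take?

Syllabifying with onset maximization leaves /b/, /p/, /t/, /p/ stranded (only a nasal (/m/, /n/, or /ŋ/) is licensed in coda position; onsets are limited to one consonant).
Epenthesis after each stranded consonant: /b/ → /bo/, /p/ → /po/, /t/ → /to/, /p/ → /po/.

boʔɛpotosiponə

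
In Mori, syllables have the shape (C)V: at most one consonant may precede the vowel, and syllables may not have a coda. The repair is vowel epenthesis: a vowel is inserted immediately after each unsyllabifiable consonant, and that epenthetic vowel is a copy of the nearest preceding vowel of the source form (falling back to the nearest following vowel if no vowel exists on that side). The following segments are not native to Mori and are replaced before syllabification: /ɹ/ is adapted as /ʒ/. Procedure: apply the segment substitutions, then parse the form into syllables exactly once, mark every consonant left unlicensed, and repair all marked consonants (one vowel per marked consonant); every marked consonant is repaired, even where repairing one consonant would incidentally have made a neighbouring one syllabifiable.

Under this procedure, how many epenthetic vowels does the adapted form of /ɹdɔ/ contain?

1

After substitution the input is /ʒdɔ/.
The unsyllabifiable consonants are /ʒ/; each receives one epenthetic vowel.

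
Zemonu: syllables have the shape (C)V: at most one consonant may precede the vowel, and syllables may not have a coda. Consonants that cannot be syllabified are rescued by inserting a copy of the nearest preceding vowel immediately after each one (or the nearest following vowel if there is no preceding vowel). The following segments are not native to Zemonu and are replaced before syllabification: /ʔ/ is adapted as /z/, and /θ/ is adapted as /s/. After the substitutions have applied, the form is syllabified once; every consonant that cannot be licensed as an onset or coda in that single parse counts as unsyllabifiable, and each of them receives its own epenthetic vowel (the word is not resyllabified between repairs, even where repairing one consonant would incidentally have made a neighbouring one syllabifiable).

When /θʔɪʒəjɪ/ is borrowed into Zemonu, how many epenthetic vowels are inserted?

After substitution the input is /szɪʒəjɪ/.
The unsyllabifiable consonants are /s/; each receives one epenthetic vowel.

1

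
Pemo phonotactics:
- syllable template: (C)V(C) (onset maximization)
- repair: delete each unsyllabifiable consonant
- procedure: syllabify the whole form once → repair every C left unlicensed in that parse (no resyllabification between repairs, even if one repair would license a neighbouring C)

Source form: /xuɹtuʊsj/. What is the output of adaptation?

xuɹtuʊs

The consonants /j/ cannot be parsed into a legal (C)V(C) syllable (at most one coda consonant is licensed; onsets are limited to one consonant).
Deletion applies to /j/.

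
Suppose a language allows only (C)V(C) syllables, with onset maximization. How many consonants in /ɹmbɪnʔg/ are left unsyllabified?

Syllabifying with onset maximization leaves /ɹ/, /m/, /ʔ/, /g/ stranded (at most one coda consonant is licensed; onsets are limited to one consonant).

4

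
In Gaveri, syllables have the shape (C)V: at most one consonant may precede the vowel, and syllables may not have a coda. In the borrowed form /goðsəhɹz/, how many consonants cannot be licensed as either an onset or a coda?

The consonants /ð/, /h/, /ɹ/, /z/ cannot be parsed into a legal (C)V syllable (no codas are permitted; onsets are limited to one consonant).

4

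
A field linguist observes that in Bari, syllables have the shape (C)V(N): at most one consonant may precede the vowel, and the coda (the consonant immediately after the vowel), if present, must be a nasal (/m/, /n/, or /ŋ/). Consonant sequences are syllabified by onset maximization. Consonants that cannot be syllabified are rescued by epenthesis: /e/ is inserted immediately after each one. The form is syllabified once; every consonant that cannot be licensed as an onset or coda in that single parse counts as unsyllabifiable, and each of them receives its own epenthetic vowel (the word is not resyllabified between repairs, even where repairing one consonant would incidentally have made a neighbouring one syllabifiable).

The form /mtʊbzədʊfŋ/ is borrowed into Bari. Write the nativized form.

metʊbezədʊfeŋe

Syllabifying with onset maximization leaves /m/, /b/, /f/, /ŋ/ stranded (only a nasal (/m/, /n/, or /ŋ/) is licensed in coda position; onsets are limited to one consonant).
Inserting the epenthetic vowel yields /m/ → /me/, /b/ → /be/, /f/ → /fe/, /ŋ/ → /ŋe/.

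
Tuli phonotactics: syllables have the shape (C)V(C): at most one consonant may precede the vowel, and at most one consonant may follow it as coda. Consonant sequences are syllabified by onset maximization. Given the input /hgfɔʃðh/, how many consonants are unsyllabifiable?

4

The consonants /h/, /g/, /ð/, /h/ cannot be parsed into a legal (C)V(C) syllable (at most one coda consonant is licensed; onsets are limited to one consonant).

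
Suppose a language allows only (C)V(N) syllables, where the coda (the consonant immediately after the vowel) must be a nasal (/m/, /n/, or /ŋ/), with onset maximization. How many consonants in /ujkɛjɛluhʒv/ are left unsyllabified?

The consonants /j/, /h/, /ʒ/, /v/ cannot be parsed into a legal (C)V(N) syllable (only a nasal (/m/, /n/, or /ŋ/) is licensed in coda position; onsets are limited to one consonant).

4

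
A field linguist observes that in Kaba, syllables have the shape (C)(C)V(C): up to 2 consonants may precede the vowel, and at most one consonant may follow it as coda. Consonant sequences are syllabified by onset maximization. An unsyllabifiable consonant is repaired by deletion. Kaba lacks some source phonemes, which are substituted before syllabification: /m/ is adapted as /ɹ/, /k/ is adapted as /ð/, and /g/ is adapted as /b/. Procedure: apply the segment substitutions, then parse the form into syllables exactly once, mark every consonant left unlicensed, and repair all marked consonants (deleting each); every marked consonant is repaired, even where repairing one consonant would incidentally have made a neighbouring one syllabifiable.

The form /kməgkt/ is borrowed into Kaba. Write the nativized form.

Substitution: /k/ → /ð/, /m/ → /ɹ/, /g/ → /b/, giving /ðɹəbðt/.
The consonants /ð/, /t/ cannot be parsed into a legal (C)(C)V(C) syllable (at most one coda consonant is licensed; onsets may contain at most 2 consonants).
Each unlicensed consonant is deleted: /ð/, /t/.

ðɹəb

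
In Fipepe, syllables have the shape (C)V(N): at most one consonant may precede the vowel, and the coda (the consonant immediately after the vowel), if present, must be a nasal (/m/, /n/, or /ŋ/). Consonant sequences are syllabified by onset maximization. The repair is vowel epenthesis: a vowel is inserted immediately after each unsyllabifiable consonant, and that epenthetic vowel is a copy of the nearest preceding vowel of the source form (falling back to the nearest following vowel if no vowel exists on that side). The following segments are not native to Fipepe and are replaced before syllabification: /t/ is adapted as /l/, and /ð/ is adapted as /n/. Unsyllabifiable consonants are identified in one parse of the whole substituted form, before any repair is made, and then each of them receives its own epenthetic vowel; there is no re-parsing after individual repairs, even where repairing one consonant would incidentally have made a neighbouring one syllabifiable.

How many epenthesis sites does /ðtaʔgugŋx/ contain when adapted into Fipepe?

After substitution the input is /nlaʔgugŋx/.
The unsyllabifiable consonants are /n/, /ʔ/, /g/, /ŋ/, /x/; each receives one epenthetic vowel.

5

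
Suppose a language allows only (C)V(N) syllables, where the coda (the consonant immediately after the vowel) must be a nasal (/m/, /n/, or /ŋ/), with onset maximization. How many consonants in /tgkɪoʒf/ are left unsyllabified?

Under (C)V(N), the unsyllabifiable consonants are /t/, /g/, /ʒ/, /f/ (only a nasal (/m/, /n/, or /ŋ/) is licensed in coda position; onsets are limited to one consonant).

4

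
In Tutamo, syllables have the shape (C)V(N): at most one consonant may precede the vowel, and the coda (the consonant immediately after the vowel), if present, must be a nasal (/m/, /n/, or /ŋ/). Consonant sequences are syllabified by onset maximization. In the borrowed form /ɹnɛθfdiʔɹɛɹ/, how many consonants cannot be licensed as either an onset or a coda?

5

The consonants /ɹ/, /θ/, /f/, /ʔ/, /ɹ/ cannot be parsed into a legal (C)V(N) syllable (only a nasal (/m/, /n/, or /ŋ/) is licensed in coda position; onsets are limited to one consonant).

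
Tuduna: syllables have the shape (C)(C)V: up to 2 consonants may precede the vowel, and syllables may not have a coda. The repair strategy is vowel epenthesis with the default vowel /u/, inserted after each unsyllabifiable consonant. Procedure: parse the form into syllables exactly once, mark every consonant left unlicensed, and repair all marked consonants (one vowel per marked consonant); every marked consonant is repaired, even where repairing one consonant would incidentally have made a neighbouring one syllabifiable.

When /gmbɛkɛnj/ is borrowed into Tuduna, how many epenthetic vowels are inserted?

3

The unsyllabifiable consonants are /g/, /n/, /j/; each receives one epenthetic vowel.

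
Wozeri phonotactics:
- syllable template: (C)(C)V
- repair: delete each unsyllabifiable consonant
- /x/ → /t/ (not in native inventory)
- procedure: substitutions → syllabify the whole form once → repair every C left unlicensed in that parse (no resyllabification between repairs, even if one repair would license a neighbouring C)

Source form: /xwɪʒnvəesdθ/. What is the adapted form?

twɪnvəe

Substitution: /x/ → /t/, giving /twɪʒnvəesdθ/.
Under (C)(C)V, the unsyllabifiable consonants are /ʒ/, /s/, /d/, /θ/ (no codas are permitted; onsets may contain at most 2 consonants).
Each unlicensed consonant is deleted: /ʒ/, /s/, /d/, /θ/.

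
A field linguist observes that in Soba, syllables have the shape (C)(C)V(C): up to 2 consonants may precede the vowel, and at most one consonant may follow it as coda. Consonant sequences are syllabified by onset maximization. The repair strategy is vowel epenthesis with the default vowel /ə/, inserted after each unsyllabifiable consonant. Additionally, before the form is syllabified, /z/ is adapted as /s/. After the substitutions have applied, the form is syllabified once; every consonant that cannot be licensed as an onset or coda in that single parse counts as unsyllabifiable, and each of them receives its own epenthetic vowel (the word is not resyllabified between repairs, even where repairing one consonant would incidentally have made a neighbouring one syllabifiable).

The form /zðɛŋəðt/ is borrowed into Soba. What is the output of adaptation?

sðɛŋəðtə

Substitution: /z/ → /s/, giving /sðɛŋəðt/.
The consonants /t/ cannot be parsed into a legal (C)(C)V(C) syllable (at most one coda consonant is licensed; onsets may contain at most 2 consonants).
Epenthesis after each stranded consonant: /t/ → /tə/.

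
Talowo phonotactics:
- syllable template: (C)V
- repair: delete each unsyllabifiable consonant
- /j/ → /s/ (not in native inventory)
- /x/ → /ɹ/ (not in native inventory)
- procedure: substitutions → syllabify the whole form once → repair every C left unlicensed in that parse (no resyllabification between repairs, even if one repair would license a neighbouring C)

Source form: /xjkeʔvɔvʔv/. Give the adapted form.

Substitution: /x/ → /ɹ/, /j/ → /s/, giving /ɹskeʔvɔvʔv/.
The consonants /ɹ/, /s/, /ʔ/, /v/, /ʔ/, /v/ cannot be parsed into a legal (C)V syllable (no codas are permitted; onsets are limited to one consonant).
Deletion applies to /ɹ/, /s/, /ʔ/, /v/, /ʔ/, /v/.

kevɔ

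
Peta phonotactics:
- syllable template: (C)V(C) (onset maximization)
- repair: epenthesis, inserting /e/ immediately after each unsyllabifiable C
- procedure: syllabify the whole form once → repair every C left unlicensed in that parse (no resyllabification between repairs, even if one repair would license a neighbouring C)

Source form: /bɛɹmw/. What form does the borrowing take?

Under (C)V(C), the unsyllabifiable consonants are /m/, /w/ (at most one coda consonant is licensed; onsets are limited to one consonant).
Inserting the epenthetic vowel yields /m/ → /me/, /w/ → /we/.

bɛɹmewe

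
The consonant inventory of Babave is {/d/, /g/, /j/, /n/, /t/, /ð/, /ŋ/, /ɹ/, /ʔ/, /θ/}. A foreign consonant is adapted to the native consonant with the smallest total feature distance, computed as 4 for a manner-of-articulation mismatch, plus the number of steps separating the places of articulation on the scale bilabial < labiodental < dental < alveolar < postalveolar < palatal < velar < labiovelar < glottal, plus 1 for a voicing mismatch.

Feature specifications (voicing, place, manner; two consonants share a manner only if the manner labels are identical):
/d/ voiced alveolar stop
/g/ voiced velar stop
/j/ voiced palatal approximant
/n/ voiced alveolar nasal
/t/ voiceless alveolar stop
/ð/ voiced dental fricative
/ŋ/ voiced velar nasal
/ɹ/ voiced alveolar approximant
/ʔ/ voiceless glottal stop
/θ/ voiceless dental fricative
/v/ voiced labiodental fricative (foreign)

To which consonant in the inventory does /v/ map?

/ð/ is closest: same manner (fricative), place distance 1 (labiodental→dental), same voicing; total 1. Next closest is /θ/ at distance 2.

ð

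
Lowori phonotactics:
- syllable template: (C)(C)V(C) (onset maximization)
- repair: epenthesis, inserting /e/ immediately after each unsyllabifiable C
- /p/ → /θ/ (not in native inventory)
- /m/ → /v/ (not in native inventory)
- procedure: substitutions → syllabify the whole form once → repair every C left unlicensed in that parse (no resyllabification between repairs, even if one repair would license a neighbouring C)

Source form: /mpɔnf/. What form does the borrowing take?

vθɔnfe

Substitution: /m/ → /v/, /p/ → /θ/, giving /vθɔnf/.
Under (C)(C)V(C), the unsyllabifiable consonants are /f/ (at most one coda consonant is licensed; onsets may contain at most 2 consonants).
Each unlicensed consonant becomes the onset of a new syllable: /f/ → /fe/.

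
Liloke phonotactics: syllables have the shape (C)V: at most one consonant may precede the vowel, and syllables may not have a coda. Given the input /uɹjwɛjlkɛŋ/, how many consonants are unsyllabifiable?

5

Under (C)V, the unsyllabifiable consonants are /ɹ/, /j/, /j/, /l/, /ŋ/ (no codas are permitted; onsets are limited to one consonant).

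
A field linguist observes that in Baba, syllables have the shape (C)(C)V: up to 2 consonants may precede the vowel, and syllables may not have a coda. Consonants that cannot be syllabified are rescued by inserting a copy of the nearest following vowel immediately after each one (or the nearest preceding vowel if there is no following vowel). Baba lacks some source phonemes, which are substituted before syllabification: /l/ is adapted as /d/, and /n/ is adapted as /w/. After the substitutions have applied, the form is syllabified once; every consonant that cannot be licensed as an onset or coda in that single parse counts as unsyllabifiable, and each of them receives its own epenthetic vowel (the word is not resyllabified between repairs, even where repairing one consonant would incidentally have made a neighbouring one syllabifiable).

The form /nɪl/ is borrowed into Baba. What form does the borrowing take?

Substitution: /n/ → /w/, /l/ → /d/, giving /wɪd/.
The consonants /d/ cannot be parsed into a legal (C)(C)V syllable (no codas are permitted; onsets may contain at most 2 consonants).
Inserting the epenthetic vowel yields /d/ → /dɪ/.

wɪdɪ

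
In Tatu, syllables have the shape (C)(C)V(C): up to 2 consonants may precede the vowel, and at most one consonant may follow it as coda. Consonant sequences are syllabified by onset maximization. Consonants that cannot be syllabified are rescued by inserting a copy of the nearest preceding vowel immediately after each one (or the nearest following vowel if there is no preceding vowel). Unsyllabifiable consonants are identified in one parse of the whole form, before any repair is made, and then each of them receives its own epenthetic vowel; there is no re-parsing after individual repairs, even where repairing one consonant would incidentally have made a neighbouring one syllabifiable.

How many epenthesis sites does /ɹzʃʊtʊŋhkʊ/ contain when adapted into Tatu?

1

The unsyllabifiable consonants are /ɹ/; each receives one epenthetic vowel.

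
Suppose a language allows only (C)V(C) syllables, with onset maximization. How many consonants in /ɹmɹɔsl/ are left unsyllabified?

3

Under (C)V(C), the unsyllabifiable consonants are /ɹ/, /m/, /l/ (at most one coda consonant is licensed; onsets are limited to one consonant).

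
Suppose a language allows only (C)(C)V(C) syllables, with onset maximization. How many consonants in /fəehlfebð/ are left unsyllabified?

1

Syllabifying with onset maximization leaves /ð/ stranded (at most one coda consonant is licensed; onsets may contain at most 2 consonants).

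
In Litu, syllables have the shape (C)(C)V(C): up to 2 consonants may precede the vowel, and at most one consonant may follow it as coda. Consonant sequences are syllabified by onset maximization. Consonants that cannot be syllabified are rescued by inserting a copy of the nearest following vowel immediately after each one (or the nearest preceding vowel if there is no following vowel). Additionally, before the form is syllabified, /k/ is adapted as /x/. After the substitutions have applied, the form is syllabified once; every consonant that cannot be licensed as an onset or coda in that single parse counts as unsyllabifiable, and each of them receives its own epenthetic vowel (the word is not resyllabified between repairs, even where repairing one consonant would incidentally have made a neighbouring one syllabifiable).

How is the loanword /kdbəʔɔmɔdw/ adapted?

Substitution: /k/ → /x/, giving /xdbəʔɔmɔdw/.
The consonants /x/, /w/ cannot be parsed into a legal (C)(C)V(C) syllable (at most one coda consonant is licensed; onsets may contain at most 2 consonants).
Each unlicensed consonant becomes the onset of a new syllable: /x/ → /xə/, /w/ → /wɔ/.

xədbəʔɔmɔdwɔ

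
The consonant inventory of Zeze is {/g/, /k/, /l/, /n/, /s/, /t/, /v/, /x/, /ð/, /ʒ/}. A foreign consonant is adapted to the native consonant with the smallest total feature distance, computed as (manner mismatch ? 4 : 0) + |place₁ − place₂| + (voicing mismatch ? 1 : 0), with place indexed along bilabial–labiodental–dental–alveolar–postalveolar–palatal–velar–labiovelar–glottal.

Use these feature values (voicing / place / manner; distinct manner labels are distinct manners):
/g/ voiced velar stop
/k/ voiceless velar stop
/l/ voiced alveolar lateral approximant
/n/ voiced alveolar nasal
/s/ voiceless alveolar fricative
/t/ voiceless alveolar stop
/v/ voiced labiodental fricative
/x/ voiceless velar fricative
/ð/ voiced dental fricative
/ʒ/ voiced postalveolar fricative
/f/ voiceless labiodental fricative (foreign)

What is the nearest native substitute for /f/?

v

/v/ is closest: same manner (fricative), place distance 0 (labiodental→labiodental), voicing differs (+1); total 1. Next closest is /s/ at distance 2.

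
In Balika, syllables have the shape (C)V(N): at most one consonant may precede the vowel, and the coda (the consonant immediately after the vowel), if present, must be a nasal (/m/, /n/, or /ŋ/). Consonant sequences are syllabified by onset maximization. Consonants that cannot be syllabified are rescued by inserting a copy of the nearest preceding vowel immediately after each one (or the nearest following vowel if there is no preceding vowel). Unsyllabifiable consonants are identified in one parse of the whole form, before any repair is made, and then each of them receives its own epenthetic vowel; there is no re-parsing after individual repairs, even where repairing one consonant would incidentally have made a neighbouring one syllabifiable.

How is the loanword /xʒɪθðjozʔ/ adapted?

xɪʒɪθɪðɪjozoʔo

Syllabifying with onset maximization leaves /x/, /θ/, /ð/, /z/, /ʔ/ stranded (only a nasal (/m/, /n/, or /ŋ/) is licensed in coda position; onsets are limited to one consonant).
Each unlicensed consonant becomes the onset of a new syllable: /x/ → /xɪ/, /θ/ → /θɪ/, /ð/ → /ðɪ/, /z/ → /zo/, /ʔ/ → /ʔo/.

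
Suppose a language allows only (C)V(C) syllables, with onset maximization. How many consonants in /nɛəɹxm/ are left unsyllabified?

2

The consonants /x/, /m/ cannot be parsed into a legal (C)V(C) syllable (at most one coda consonant is licensed; onsets are limited to one consonant).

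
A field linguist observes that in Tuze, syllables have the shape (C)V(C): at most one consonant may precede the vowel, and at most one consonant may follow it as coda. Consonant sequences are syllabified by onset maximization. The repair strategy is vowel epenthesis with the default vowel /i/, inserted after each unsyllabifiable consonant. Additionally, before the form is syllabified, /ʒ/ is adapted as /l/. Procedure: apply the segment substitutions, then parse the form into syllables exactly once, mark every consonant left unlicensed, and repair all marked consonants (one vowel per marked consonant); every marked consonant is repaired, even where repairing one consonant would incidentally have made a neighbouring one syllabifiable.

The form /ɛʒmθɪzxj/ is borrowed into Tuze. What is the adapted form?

ɛlmiθɪzxiji

Substitution: /ʒ/ → /l/, giving /ɛlmθɪzxj/.
The consonants /m/, /x/, /j/ cannot be parsed into a legal (C)V(C) syllable (at most one coda consonant is licensed; onsets are limited to one consonant).
Epenthesis after each stranded consonant: /m/ → /mi/, /x/ → /xi/, /j/ → /ji/.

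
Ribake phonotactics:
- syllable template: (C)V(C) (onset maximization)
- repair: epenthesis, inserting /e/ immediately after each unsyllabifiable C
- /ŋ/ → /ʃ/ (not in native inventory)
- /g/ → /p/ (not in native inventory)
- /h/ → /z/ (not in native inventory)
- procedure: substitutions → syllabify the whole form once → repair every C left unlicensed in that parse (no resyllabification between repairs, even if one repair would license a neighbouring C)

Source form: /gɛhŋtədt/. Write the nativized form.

pɛzʃetədte

Substitution: /g/ → /p/, /h/ → /z/, /ŋ/ → /ʃ/, giving /pɛzʃtədt/.
Syllabifying with onset maximization leaves /ʃ/, /t/ stranded (at most one coda consonant is licensed; onsets are limited to one consonant).
Epenthesis after each stranded consonant: /ʃ/ → /ʃe/, /t/ → /te/.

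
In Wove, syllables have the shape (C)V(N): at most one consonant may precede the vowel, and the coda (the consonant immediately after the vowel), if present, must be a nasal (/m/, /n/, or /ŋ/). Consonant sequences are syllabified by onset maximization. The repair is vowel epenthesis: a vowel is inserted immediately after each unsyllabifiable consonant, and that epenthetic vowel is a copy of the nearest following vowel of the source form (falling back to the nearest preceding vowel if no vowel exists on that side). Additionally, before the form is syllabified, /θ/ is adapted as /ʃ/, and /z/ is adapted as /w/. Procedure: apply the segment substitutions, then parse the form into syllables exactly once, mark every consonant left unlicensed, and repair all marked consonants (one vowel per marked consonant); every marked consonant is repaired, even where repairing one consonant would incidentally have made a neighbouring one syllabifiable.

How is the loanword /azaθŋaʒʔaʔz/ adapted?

awaʃaŋaʒaʔaʔawa

Substitution: /z/ → /w/, /θ/ → /ʃ/, giving /awaʃŋaʒʔaʔw/.
Under (C)V(N), the unsyllabifiable consonants are /ʃ/, /ʒ/, /ʔ/, /w/ (only a nasal (/m/, /n/, or /ŋ/) is licensed in coda position; onsets are limited to one consonant).
Each unlicensed consonant becomes the onset of a new syllable: /ʃ/ → /ʃa/, /ʒ/ → /ʒa/, /ʔ/ → /ʔa/, /w/ → /wa/.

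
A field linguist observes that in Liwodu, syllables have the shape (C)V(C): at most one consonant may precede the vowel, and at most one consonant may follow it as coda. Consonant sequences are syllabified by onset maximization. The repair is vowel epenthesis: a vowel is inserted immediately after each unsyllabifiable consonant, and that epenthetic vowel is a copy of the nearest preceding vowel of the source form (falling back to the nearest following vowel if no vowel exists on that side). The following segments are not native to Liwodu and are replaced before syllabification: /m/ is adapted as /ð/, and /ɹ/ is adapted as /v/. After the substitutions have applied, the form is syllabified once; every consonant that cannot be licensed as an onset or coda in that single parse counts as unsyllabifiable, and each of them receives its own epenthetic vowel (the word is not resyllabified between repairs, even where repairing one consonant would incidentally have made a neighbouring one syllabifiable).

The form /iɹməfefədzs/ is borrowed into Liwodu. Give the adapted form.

Substitution: /ɹ/ → /v/, /m/ → /ð/, giving /ivðəfefədzs/.
Syllabifying with onset maximization leaves /z/, /s/ stranded (at most one coda consonant is licensed; onsets are limited to one consonant).
Inserting the epenthetic vowel yields /z/ → /zə/, /s/ → /sə/.

ivðəfefədzəsə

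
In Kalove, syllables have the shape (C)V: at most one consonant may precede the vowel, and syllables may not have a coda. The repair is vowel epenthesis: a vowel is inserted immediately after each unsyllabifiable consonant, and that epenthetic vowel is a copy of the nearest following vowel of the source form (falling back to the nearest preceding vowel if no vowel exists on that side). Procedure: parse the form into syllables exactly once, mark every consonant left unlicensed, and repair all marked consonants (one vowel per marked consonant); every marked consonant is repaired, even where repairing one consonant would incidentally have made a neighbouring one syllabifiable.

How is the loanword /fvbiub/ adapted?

Under (C)V, the unsyllabifiable consonants are /f/, /v/, /b/ (no codas are permitted; onsets are limited to one consonant).
Epenthesis after each stranded consonant: /f/ → /fi/, /v/ → /vi/, /b/ → /bu/.

fivibiubu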